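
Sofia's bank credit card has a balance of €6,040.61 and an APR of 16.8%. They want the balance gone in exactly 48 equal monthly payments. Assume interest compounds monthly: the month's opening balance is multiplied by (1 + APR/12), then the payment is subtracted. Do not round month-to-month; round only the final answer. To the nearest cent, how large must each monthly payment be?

€173.68

Monthly rate r = 16.8%/12 = 1.4% = 0.014.
Level-payment amortization: P = B₀·r / (1 − (1+r)^(−n)) = 6040.61·0.014 / (1 − 1.014^(−48)).
Denominator 1 − (1+r)^(−48) = 0.486928182.
P = 84.5685 / 0.486928182 ≈ 173.68.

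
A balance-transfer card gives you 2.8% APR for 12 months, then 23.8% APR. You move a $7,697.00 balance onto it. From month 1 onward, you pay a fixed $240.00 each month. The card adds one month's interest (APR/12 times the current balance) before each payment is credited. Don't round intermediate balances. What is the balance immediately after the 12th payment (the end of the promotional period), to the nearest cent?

Promo months 1–12 at r₀ = 2.8%/12 = 0.00233333; months 13+ at r₁ = 23.8%/12 = 0.0198333.
After month 12: iterate B ← B·(1+r₀) − $240.00 for 12 months → $4,998.05.

$4,998.05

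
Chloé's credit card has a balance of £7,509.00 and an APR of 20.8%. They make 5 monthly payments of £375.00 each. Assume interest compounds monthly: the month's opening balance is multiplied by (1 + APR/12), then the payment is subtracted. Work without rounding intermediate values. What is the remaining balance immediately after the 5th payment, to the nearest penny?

£6,241.60

Monthly rate r = 20.8%/12 = 1.73333% = 0.0173333.
Each month: B ← B·(1+r) − £375.00.
Month 1: interest £130.16; balance after payment £7,264.16.
Month 2: interest £125.91; balance after payment £7,015.07.
Month 3: interest £121.59; balance after payment £6,761.66.
Month 4: interest £117.20; balance after payment £6,503.86.
Month 5: interest £112.73; balance after payment £6,241.60.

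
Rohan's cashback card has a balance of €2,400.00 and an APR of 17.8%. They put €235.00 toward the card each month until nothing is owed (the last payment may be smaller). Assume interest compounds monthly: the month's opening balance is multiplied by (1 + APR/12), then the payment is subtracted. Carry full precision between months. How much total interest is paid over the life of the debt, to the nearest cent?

€222.01

Monthly rate r = 17.8%/12 = 1.48333% = 0.0148333.
Payoff takes n = ⌈−ln(1 − rB₀/P)/ln(1+r)⌉ = ⌈11.156⌉ = 12 payments; the last is €37.01.
Total paid = 11·€235.00 + €37.01 = €2,622.01.
Total interest = total paid − principal = €2,622.01 − €2,400.00 = €222.01.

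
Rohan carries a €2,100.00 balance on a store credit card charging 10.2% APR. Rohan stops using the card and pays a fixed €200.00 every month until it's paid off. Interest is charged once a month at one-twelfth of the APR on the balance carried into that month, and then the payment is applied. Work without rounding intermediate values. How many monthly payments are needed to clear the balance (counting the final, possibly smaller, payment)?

12 months

Monthly rate r = 10.2%/12 = 0.85% = 0.0085.
Recurrence: B ← B·(1+r) − €200.00.
Month 1: interest €17.85; balance after payment €1,917.85.
Month 2: interest €16.30; balance after payment €1,734.15.
Closed form: n = −ln(1 − rB₀/P)/ln(1+r) = −ln(0.91075)/ln(1.0085) ≈ 11.045, so the balance reaches zero during payment 12.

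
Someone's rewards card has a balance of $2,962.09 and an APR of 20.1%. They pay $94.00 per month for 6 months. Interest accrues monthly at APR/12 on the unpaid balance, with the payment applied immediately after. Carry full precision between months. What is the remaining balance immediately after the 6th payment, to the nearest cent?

$2,684.38

Monthly rate r = 20.1%/12 = 1.675% = 0.01675.
Each month: B ← B·(1+r) − $94.00.
Month 1: interest $49.62; balance after payment $2,917.71.
Month 2: interest $48.87; balance after payment $2,872.58.
Month 3: interest $48.12; balance after payment $2,826.69.
Month 4: interest $47.35; balance after payment $2,780.04.
Month 5: interest $46.57; balance after payment $2,732.60.
Month 6: interest $45.77; balance after payment $2,684.38.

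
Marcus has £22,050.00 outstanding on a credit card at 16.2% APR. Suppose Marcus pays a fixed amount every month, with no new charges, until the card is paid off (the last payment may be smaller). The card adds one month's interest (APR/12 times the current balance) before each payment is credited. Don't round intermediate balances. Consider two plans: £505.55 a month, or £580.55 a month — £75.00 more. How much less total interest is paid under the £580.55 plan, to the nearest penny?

£2,377.80

Monthly rate r = 16.2%/12 = 1.35% = 0.0135.
At £505.55/mo: n = ⌈−ln(1 − rB₀/P)/ln(1+r)⌉ = 67 payments (last £139.06); total interest = total paid − £22,050.00 = £11,455.36.
At £580.55/mo: 54 payments (last £358.41); total interest £9,077.56.
Interest saved = £11,455.36 − £9,077.56 = £2,377.80.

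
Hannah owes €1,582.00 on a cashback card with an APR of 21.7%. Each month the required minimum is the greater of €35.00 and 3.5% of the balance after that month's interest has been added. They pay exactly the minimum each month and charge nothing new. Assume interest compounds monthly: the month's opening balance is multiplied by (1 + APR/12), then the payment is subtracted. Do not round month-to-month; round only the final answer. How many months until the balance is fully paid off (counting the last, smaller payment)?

67 months

Monthly rate r = 21.7%/12 = 1.80833% = 0.0180833.
While 3.5% of the post-interest balance exceeds €35.00, each month B ← (B·(1+r))·(1 − 0.035), i.e. B shrinks by the factor (1+r)·0.965 = 0.98245.
This holds for months 1–27. Entering month 28 the balance is €980.83; 3.5% of the post-interest balance is now below €35.00, so the flat €35.00 minimum applies from here.
From month 28 a fixed €35.00 at rate r clears €980.83 in 40 more payments. Total: 27 + 40 = 67 months.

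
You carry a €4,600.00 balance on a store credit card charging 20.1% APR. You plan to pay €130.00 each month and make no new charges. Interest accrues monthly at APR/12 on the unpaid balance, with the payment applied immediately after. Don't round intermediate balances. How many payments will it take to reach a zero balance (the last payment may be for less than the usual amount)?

Monthly rate r = 20.1%/12 = 1.675% = 0.01675.
Recurrence: B ← B·(1+r) − €130.00.
Month 1: interest €77.05; balance after payment €4,547.05.
Month 2: interest €76.16; balance after payment €4,493.21.
Closed form: n = −ln(1 − rB₀/P)/ln(1+r) = −ln(0.40731)/ln(1.01675) ≈ 54.071, so the balance reaches zero during payment 55.

55 payments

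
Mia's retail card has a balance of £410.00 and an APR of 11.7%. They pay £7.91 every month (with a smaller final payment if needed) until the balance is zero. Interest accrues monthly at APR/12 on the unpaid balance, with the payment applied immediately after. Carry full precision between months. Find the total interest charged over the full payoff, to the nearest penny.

£163.89

Monthly rate r = 11.7%/12 = 0.975% = 0.00975.
Payoff takes n = ⌈−ln(1 − rB₀/P)/ln(1+r)⌉ = ⌈72.552⌉ = 73 payments; the last is £4.37.
Total paid = 72·£7.91 + £4.37 = £573.89.
Total interest = total paid − principal = £573.89 − £410.00 = £163.89.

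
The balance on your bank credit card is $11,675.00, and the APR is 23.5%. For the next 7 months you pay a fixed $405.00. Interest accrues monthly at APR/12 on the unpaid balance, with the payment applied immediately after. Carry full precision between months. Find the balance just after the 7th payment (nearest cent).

Monthly rate r = 23.5%/12 = 1.95833% = 0.0195833.
Each month: B ← B·(1+r) − $405.00.
Month 1: interest $228.64; balance after payment $11,498.64.
Month 2: interest $225.18; balance after payment $11,318.82.
Month 3: interest $221.66; balance after payment $11,135.48.
Month 4: interest $218.07; balance after payment $10,948.55.
Month 5: interest $214.41; balance after payment $10,757.96.
Month 6: interest $210.68; balance after payment $10,563.63.
Month 7: interest $206.87; balance after payment $10,365.50.

$10,365.50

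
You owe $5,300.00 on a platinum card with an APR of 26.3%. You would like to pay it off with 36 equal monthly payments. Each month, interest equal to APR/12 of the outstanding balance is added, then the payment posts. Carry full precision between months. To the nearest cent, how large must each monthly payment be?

Monthly rate r = 26.3%/12 = 2.19167% = 0.0219167.
Level-payment amortization: P = B₀·r / (1 − (1+r)^(−n)) = 5300.00·0.0219167 / (1 − 1.02192^(−36)).
Denominator 1 − (1+r)^(−36) = 0.541813129.
P = 116.158 / 0.541813129 ≈ 214.39.

$214.39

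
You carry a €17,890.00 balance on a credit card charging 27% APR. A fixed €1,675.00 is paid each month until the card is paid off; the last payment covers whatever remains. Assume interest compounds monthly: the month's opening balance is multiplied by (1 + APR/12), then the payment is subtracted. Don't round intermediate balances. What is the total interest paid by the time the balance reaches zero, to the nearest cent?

Monthly rate r = 27%/12 = 2.25% = 0.0225.
Payoff takes n = ⌈−ln(1 − rB₀/P)/ln(1+r)⌉ = ⌈12.352⌉ = 13 payments; the last is €594.60.
Total paid = 12·€1,675.00 + €594.60 = €20,694.60.
Total interest = total paid − principal = €20,694.60 − €17,890.00 = €2,804.60.

€2,804.60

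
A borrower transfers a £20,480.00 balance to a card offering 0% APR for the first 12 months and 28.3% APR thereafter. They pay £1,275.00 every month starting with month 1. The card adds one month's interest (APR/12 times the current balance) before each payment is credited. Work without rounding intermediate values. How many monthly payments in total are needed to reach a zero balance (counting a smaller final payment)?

17 months

Promo months 1–12 at r₀ = 0%/12 = 0; months 13+ at r₁ = 28.3%/12 = 0.0235833.
After month 12 (no interest yet): B = £20,480.00 − 12·£1,275.00 = £5,180.00.
Then at r₁ with £1,275.00/mo: n₂ = −ln(1 − r₁·B/P)/ln(1+r₁) ≈ 4.32 → 5 more payments.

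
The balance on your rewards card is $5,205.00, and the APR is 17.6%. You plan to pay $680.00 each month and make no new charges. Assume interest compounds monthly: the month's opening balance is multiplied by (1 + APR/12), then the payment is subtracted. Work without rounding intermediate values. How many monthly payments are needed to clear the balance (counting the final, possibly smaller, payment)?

Monthly rate r = 17.6%/12 = 1.46667% = 0.0146667.
Recurrence: B ← B·(1+r) − $680.00.
Month 1: interest $76.34; balance after payment $4,601.34.
Month 2: interest $67.49; balance after payment $3,988.83.
Closed form: n = −ln(1 − rB₀/P)/ln(1+r) = −ln(0.88774)/ln(1.01467) ≈ 8.179, so the balance reaches zero during payment 9.

9 months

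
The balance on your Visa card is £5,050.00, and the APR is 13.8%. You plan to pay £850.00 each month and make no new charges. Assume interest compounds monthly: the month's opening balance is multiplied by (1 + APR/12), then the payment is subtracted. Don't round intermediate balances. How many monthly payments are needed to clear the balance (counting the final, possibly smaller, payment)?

7 payments

Monthly rate r = 13.8%/12 = 1.15% = 0.0115.
Recurrence: B ← B·(1+r) − £850.00.
Month 1: interest £58.07; balance after payment £4,258.07.
Month 2: interest £48.97; balance after payment £3,457.04.
Closed form: n = −ln(1 − rB₀/P)/ln(1+r) = −ln(0.93168)/ln(1.0115) ≈ 6.189, so the balance reaches zero during payment 7.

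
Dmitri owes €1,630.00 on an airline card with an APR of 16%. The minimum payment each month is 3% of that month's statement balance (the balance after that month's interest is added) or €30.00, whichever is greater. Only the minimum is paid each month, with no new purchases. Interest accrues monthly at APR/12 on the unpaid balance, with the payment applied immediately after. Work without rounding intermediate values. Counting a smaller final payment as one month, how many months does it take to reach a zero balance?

73 months

Monthly rate r = 16%/12 = 1.33333% = 0.0133333.
While 3% of the post-interest balance exceeds €30.00, each month B ← (B·(1+r))·(1 − 0.03), i.e. B shrinks by the factor (1+r)·0.97 = 0.98293.
This holds for months 1–30. Entering month 31 the balance is €972.54; 3% of the post-interest balance is now below €30.00, so the flat €30.00 minimum applies from here.
From month 31 a fixed €30.00 at rate r clears €972.54 in 43 more payments. Total: 30 + 43 = 73 months.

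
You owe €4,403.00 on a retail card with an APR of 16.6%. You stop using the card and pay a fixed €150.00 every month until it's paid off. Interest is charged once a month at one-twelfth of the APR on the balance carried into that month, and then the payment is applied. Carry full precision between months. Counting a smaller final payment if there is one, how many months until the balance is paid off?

38 payments

Monthly rate r = 16.6%/12 = 1.38333% = 0.0138333.
Recurrence: B ← B·(1+r) − €150.00.
Month 1: interest €60.91; balance after payment €4,313.91.
Month 2: interest €59.68; balance after payment €4,223.58.
Closed form: n = −ln(1 − rB₀/P)/ln(1+r) = −ln(0.59395)/ln(1.01383) ≈ 37.920, so the balance reaches zero during payment 38.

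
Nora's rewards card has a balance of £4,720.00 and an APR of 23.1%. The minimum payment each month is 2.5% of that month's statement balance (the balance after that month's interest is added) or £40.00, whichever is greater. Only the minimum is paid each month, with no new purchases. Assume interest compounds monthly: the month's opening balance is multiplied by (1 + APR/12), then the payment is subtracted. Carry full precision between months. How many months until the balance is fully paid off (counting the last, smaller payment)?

250 months

Monthly rate r = 23.1%/12 = 1.925% = 0.01925.
While 2.5% of the post-interest balance exceeds £40.00, each month B ← (B·(1+r))·(1 − 0.025), i.e. B shrinks by the factor (1+r)·0.975 = 0.99377.
This holds for months 1–177. Entering month 178 the balance is £1,561.16; 2.5% of the post-interest balance is now below £40.00, so the flat £40.00 minimum applies from here.
From month 178 a fixed £40.00 at rate r clears £1,561.16 in 73 more payments. Total: 177 + 73 = 250 months.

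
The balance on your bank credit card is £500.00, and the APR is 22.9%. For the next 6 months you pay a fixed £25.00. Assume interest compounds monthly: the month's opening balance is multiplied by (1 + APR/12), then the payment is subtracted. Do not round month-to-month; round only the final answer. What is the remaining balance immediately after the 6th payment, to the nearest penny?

£402.71

Monthly rate r = 22.9%/12 = 1.90833% = 0.0190833.
Each month: B ← B·(1+r) − £25.00.
Month 1: interest £9.54; balance after payment £484.54.
Month 2: interest £9.25; balance after payment £468.79.
Month 3: interest £8.95; balance after payment £452.73.
Month 4: interest £8.64; balance after payment £436.37.
Month 5: interest £8.33; balance after payment £419.70.
Month 6: interest £8.01; balance after payment £402.71.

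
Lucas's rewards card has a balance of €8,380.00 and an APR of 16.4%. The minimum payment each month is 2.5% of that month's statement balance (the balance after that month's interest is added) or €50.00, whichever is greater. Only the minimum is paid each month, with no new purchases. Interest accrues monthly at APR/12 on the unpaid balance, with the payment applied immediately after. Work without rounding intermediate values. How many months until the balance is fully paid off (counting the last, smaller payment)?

181 months

Monthly rate r = 16.4%/12 = 1.36667% = 0.0136667.
While 2.5% of the post-interest balance exceeds €50.00, each month B ← (B·(1+r))·(1 − 0.025), i.e. B shrinks by the factor (1+r)·0.975 = 0.98833.
This holds for months 1–124. Entering month 125 the balance is €1,953.52; 2.5% of the post-interest balance is now below €50.00, so the flat €50.00 minimum applies from here.
From month 125 a fixed €50.00 at rate r clears €1,953.52 in 57 more payments. Total: 124 + 57 = 181 months.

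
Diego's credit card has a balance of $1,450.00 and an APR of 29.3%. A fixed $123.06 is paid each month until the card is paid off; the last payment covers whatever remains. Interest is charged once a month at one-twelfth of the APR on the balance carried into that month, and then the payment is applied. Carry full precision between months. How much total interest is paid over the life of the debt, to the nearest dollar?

$281

Monthly rate r = 29.3%/12 = 2.44167% = 0.0244167.
Payoff takes n = ⌈−ln(1 − rB₀/P)/ln(1+r)⌉ = ⌈14.063⌉ = 15 payments; the last is $7.88.
Total paid = 14·$123.06 + $7.88 = $1,730.72.
Total interest = total paid − principal = $1,730.72 − $1,450.00 = $280.72.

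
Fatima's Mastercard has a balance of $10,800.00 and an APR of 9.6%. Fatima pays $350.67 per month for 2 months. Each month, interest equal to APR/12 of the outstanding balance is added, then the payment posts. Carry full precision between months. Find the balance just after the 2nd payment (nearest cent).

$10,269.35

Monthly rate r = 9.6%/12 = 0.8% = 0.008.
Each month: B ← B·(1+r) − $350.67.
Month 1: interest $86.40; balance after payment $10,535.73.
Month 2: interest $84.29; balance after payment $10,269.35.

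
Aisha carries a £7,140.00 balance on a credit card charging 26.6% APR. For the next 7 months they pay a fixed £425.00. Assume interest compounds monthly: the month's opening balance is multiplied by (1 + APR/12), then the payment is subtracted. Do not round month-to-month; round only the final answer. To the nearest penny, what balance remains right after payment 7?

£5,144.04

Monthly rate r = 26.6%/12 = 2.21667% = 0.0221667.
Each month: B ← B·(1+r) − £425.00.
Month 1: interest £158.27; balance after payment £6,873.27.
Month 2: interest £152.36; balance after payment £6,600.63.
Month 3: interest £146.31; balance after payment £6,321.94.
Month 4: interest £140.14; balance after payment £6,037.08.
Month 5: interest £133.82; balance after payment £5,745.90.
Month 6: interest £127.37; balance after payment £5,448.27.
Month 7: interest £120.77; balance after payment £5,144.04.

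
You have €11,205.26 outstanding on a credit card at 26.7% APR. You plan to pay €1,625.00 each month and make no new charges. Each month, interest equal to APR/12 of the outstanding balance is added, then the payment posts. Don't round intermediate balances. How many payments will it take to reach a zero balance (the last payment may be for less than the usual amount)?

Monthly rate r = 26.7%/12 = 2.225% = 0.02225.
Recurrence: B ← B·(1+r) − €1,625.00.
Month 1: interest €249.32; balance after payment €9,829.58.
Month 2: interest €218.71; balance after payment €8,423.29.
Closed form: n = −ln(1 − rB₀/P)/ln(1+r) = −ln(0.84657)/ln(1.02225) ≈ 7.569, so the balance reaches zero during payment 8.

8 months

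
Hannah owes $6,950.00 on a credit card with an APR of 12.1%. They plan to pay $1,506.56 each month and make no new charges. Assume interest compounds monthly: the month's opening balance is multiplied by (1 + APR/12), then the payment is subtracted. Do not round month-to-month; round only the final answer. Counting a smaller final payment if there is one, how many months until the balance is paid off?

5 payments

Monthly rate r = 12.1%/12 = 1.00833% = 0.0100833.
Recurrence: B ← B·(1+r) − $1,506.56.
Month 1: interest $70.08; balance after payment $5,513.52.
Month 2: interest $55.59; balance after payment $4,062.55.
Month 3: interest $40.96; balance after payment $2,596.96.
Month 4: interest $26.19; balance after payment $1,116.58.
Month 5: interest $11.26; balance after payment $0.00.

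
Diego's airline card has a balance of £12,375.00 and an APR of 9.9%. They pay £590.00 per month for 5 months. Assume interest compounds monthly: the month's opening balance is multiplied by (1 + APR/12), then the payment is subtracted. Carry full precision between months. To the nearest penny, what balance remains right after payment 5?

Monthly rate r = 9.9%/12 = 0.825% = 0.00825.
Each month: B ← B·(1+r) − £590.00.
Month 1: interest £102.09; balance after payment £11,887.09.
Month 2: interest £98.07; balance after payment £11,395.16.
Month 3: interest £94.01; balance after payment £10,899.17.
Month 4: interest £89.92; balance after payment £10,399.09.
Month 5: interest £85.79; balance after payment £9,894.88.

£9,894.88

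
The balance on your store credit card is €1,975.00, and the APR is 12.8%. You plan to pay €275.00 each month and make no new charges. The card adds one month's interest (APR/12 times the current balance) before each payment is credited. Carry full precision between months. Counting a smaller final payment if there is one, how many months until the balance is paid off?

Monthly rate r = 12.8%/12 = 1.06667% = 0.0106667.
Recurrence: B ← B·(1+r) − €275.00.
Month 1: interest €21.07; balance after payment €1,721.07.
Month 2: interest €18.36; balance after payment €1,464.42.
Closed form: n = −ln(1 − rB₀/P)/ln(1+r) = −ln(0.92339)/ln(1.01067) ≈ 7.512, so the balance reaches zero during payment 8.

8 months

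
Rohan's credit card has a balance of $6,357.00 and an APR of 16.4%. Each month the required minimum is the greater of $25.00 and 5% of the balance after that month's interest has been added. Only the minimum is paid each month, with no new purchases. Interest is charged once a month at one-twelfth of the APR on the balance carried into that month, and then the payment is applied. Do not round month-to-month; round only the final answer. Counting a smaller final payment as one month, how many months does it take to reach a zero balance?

91 months

Monthly rate r = 16.4%/12 = 1.36667% = 0.0136667.
While 5% of the post-interest balance exceeds $25.00, each month B ← (B·(1+r))·(1 − 0.05), i.e. B shrinks by the factor (1+r)·0.95 = 0.96298.
This holds for months 1–68. Entering month 69 the balance is $489.02; 5% of the post-interest balance is now below $25.00, so the flat $25.00 minimum applies from here.
From month 69 a fixed $25.00 at rate r clears $489.02 in 23 more payments. Total: 68 + 23 = 91 months.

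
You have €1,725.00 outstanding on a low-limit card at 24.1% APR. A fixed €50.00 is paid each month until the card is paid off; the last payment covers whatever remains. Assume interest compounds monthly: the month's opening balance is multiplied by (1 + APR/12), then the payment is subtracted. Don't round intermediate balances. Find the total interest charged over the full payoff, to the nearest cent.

€1,243.54

Monthly rate r = 24.1%/12 = 2.00833% = 0.0200833.
Payoff takes n = ⌈−ln(1 − rB₀/P)/ln(1+r)⌉ = ⌈59.368⌉ = 60 payments; the last is €18.54.
Total paid = 59·€50.00 + €18.54 = €2,968.54.
Total interest = total paid − principal = €2,968.54 − €1,725.00 = €1,243.54.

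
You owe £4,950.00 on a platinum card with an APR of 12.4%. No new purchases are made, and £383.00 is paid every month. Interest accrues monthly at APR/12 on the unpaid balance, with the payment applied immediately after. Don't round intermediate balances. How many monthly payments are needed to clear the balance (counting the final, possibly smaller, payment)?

Monthly rate r = 12.4%/12 = 1.03333% = 0.0103333.
Recurrence: B ← B·(1+r) − £383.00.
Month 1: interest £51.15; balance after payment £4,618.15.
Month 2: interest £47.72; balance after payment £4,282.87.
Closed form: n = −ln(1 − rB₀/P)/ln(1+r) = −ln(0.86645)/ln(1.01033) ≈ 13.944, so the balance reaches zero during payment 14.

14 months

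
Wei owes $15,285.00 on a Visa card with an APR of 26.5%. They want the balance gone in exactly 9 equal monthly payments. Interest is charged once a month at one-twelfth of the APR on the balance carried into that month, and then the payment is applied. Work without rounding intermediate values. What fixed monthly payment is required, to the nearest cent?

Monthly rate r = 26.5%/12 = 2.20833% = 0.0220833.
Level-payment amortization: P = B₀·r / (1 − (1+r)^(−n)) = 15285.00·0.0220833 / (1 − 1.02208^(−9)).
Denominator 1 − (1+r)^(−9) = 0.178470351.
P = 337.544 / 0.178470351 ≈ 1891.32.

$1,891.32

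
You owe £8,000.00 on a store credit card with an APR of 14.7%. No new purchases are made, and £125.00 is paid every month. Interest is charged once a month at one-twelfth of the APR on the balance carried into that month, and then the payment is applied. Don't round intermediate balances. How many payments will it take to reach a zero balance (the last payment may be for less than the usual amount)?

Monthly rate r = 14.7%/12 = 1.225% = 0.01225.
Recurrence: B ← B·(1+r) − £125.00.
Month 1: interest £98.00; balance after payment £7,973.00.
Month 2: interest £97.67; balance after payment £7,945.67.
Closed form: n = −ln(1 − rB₀/P)/ln(1+r) = −ln(0.216)/ln(1.01225) ≈ 125.865, so the balance reaches zero during payment 126.

126 months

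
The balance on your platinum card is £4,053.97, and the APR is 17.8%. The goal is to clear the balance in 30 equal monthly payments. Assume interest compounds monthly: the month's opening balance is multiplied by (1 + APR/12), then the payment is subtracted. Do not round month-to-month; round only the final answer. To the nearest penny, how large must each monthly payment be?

£168.41

Monthly rate r = 17.8%/12 = 1.48333% = 0.0148333.
Level-payment amortization: P = B₀·r / (1 − (1+r)^(−n)) = 4053.97·0.0148333 / (1 − 1.01483^(−30)).
Denominator 1 − (1+r)^(−30) = 0.357077996.
P = 60.1339 / 0.357077996 ≈ 168.41.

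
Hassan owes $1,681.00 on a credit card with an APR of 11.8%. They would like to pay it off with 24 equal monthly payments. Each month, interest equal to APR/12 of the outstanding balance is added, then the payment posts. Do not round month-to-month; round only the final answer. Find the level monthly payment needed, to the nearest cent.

$78.97

Monthly rate r = 11.8%/12 = 0.983333% = 0.00983333.
Level-payment amortization: P = B₀·r / (1 − (1+r)^(−n)) = 1681.00·0.00983333 / (1 − 1.00983^(−24)).
Denominator 1 − (1+r)^(−24) = 0.209308356.
P = 16.5298 / 0.209308356 ≈ 78.97.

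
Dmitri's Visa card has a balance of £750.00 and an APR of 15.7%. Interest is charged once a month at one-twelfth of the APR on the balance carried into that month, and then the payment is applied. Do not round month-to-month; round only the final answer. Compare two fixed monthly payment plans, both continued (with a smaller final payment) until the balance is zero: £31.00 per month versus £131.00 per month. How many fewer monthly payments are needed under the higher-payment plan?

24 fewer payments

Monthly rate r = 15.7%/12 = 1.30833% = 0.0130833.
At £31.00/mo: n = ⌈−ln(1 − rB₀/P)/ln(1+r)⌉ = 30 payments (last £8.67); total interest = total paid − £750.00 = £157.67.
At £131.00/mo: 6 payments (last £129.67); total interest £34.67.
Payments saved = 30 − 6 = 24.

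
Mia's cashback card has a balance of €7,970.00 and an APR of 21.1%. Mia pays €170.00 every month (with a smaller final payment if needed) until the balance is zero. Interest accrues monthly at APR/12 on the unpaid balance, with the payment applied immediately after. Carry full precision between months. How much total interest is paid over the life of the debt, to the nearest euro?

€8,993

Monthly rate r = 21.1%/12 = 1.75833% = 0.0175833.
Payoff takes n = ⌈−ln(1 − rB₀/P)/ln(1+r)⌉ = ⌈99.782⌉ = 100 payments; the last is €133.16.
Total paid = 99·€170.00 + €133.16 = €16,963.16.
Total interest = total paid − principal = €16,963.16 − €7,970.00 = €8,993.16.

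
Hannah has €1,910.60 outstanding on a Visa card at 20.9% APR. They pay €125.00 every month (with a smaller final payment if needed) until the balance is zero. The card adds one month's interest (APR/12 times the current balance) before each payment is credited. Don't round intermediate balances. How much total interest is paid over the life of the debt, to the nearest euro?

Monthly rate r = 20.9%/12 = 1.74167% = 0.0174167.
Payoff takes n = ⌈−ln(1 − rB₀/P)/ln(1+r)⌉ = ⌈17.927⌉ = 18 payments; the last is €115.89.
Total paid = 17·€125.00 + €115.89 = €2,240.89.
Total interest = total paid − principal = €2,240.89 − €1,910.60 = €330.29.

€330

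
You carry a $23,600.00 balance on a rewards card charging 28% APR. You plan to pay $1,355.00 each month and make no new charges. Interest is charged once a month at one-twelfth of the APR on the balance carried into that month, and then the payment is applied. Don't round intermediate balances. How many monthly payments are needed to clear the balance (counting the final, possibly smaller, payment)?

Monthly rate r = 28%/12 = 2.33333% = 0.0233333.
Recurrence: B ← B·(1+r) − $1,355.00.
Month 1: interest $550.67; balance after payment $22,795.67.
Month 2: interest $531.90; balance after payment $21,972.57.
Closed form: n = −ln(1 − rB₀/P)/ln(1+r) = −ln(0.5936)/ln(1.02333) ≈ 22.612, so the balance reaches zero during payment 23.

23 months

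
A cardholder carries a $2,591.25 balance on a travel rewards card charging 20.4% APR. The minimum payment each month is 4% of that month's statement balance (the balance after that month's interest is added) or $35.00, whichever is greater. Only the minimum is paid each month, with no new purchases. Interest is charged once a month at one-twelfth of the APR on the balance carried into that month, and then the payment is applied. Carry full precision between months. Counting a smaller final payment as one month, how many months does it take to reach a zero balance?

Monthly rate r = 20.4%/12 = 1.7% = 0.017.
While 4% of the post-interest balance exceeds $35.00, each month B ← (B·(1+r))·(1 − 0.04), i.e. B shrinks by the factor (1+r)·0.96 = 0.97632.
This holds for months 1–47. Entering month 48 the balance is $840.12; 4% of the post-interest balance is now below $35.00, so the flat $35.00 minimum applies from here.
From month 48 a fixed $35.00 at rate r clears $840.12 in 32 more payments. Total: 47 + 32 = 79 months.

79 months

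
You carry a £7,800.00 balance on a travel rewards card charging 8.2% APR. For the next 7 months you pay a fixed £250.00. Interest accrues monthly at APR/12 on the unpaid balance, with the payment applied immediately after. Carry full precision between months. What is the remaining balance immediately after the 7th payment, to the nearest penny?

Monthly rate r = 8.2%/12 = 0.683333% = 0.00683333.
Each month: B ← B·(1+r) − £250.00.
Month 1: interest £53.30; balance after payment £7,603.30.
Month 2: interest £51.96; balance after payment £7,405.26.
Month 3: interest £50.60; balance after payment £7,205.86.
Month 4: interest £49.24; balance after payment £7,005.10.
Month 5: interest £47.87; balance after payment £6,802.97.
Month 6: interest £46.49; balance after payment £6,599.45.
Month 7: interest £45.10; balance after payment £6,394.55.

£6,394.55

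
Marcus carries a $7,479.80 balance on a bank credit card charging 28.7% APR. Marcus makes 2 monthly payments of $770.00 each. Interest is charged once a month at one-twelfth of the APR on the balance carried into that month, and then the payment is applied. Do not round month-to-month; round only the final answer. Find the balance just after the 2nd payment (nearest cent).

$6,283.45

Monthly rate r = 28.7%/12 = 2.39167% = 0.0239167.
Each month: B ← B·(1+r) − $770.00.
Month 1: interest $178.89; balance after payment $6,888.69.
Month 2: interest $164.75; balance after payment $6,283.45.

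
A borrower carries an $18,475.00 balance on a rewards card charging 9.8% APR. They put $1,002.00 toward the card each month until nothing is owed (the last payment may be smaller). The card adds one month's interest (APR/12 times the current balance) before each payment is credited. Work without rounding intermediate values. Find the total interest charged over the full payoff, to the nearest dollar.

$1,630

Monthly rate r = 9.8%/12 = 0.816667% = 0.00816667.
Payoff takes n = ⌈−ln(1 − rB₀/P)/ln(1+r)⌉ = ⌈20.065⌉ = 21 payments; the last is $65.44.
Total paid = 20·$1,002.00 + $65.44 = $20,105.44.
Total interest = total paid − principal = $20,105.44 − $18,475.00 = $1,630.44.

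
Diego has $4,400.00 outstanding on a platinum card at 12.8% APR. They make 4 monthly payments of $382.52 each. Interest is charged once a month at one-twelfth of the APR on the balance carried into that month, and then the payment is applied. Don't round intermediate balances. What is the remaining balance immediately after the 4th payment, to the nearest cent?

$3,036.02

Monthly rate r = 12.8%/12 = 1.06667% = 0.0106667.
Each month: B ← B·(1+r) − $382.52.
Month 1: interest $46.93; balance after payment $4,064.41.
Month 2: interest $43.35; balance after payment $3,725.25.
Month 3: interest $39.74; balance after payment $3,382.46.
Month 4: interest $36.08; balance after payment $3,036.02.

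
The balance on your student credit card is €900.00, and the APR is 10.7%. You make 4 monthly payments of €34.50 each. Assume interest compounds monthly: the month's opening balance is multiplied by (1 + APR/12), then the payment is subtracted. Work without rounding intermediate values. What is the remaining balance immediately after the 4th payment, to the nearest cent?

€792.68

Monthly rate r = 10.7%/12 = 0.891667% = 0.00891667.
Each month: B ← B·(1+r) − €34.50.
Month 1: interest €8.03; balance after payment €873.52.
Month 2: interest €7.79; balance after payment €846.81.
Month 3: interest €7.55; balance after payment €819.86.
Month 4: interest €7.31; balance after payment €792.68.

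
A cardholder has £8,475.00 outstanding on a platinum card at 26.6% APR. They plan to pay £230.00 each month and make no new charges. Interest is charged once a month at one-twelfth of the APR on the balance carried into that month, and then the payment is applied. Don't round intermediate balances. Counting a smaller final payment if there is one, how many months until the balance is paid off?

78 months

Monthly rate r = 26.6%/12 = 2.21667% = 0.0221667.
Recurrence: B ← B·(1+r) − £230.00.
Month 1: interest £187.86; balance after payment £8,432.86.
Month 2: interest £186.93; balance after payment £8,389.79.
Closed form: n = −ln(1 − rB₀/P)/ln(1+r) = −ln(0.18321)/ln(1.02217) ≈ 77.408, so the balance reaches zero during payment 78.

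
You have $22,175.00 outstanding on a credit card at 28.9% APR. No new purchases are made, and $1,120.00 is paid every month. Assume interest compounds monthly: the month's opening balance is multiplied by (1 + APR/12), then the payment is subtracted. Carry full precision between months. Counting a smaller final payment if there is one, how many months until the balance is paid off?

Monthly rate r = 28.9%/12 = 2.40833% = 0.0240833.
Recurrence: B ← B·(1+r) − $1,120.00.
Month 1: interest $534.05; balance after payment $21,589.05.
Month 2: interest $519.94; balance after payment $20,988.98.
Closed form: n = −ln(1 − rB₀/P)/ln(1+r) = −ln(0.52317)/ln(1.02408) ≈ 27.223, so the balance reaches zero during payment 28.

28 months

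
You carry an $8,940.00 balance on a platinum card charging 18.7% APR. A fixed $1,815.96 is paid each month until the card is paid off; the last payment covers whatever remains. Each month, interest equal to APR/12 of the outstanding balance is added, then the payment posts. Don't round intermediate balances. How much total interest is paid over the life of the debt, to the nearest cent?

$435.74

Monthly rate r = 18.7%/12 = 1.55833% = 0.0155833.
Payoff takes n = ⌈−ln(1 − rB₀/P)/ln(1+r)⌉ = ⌈5.162⌉ = 6 payments; the last is $295.94.
Total paid = 5·$1,815.96 + $295.94 = $9,375.74.
Total interest = total paid − principal = $9,375.74 − $8,940.00 = $435.74.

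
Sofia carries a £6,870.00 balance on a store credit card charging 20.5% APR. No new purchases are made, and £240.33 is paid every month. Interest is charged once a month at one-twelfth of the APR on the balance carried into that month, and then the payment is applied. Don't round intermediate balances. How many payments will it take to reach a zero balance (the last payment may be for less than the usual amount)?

Monthly rate r = 20.5%/12 = 1.70833% = 0.0170833.
Recurrence: B ← B·(1+r) − £240.33.
Month 1: interest £117.36; balance after payment £6,747.03.
Month 2: interest £115.26; balance after payment £6,621.96.
Closed form: n = −ln(1 − rB₀/P)/ln(1+r) = −ln(0.51166)/ln(1.01708) ≈ 39.559, so the balance reaches zero during payment 40.

40 payments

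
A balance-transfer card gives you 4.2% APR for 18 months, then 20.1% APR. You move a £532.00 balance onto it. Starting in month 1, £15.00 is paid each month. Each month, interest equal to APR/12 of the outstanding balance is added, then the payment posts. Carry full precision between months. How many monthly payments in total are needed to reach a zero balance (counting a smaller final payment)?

42 months

Promo months 1–18 at r₀ = 4.2%/12 = 0.0035; months 19+ at r₁ = 20.1%/12 = 0.01675.
After month 18: iterate B ← B·(1+r₀) − £15.00 for 18 months → £288.35.
Then at r₁ with £15.00/mo: n₂ = −ln(1 − r₁·B/P)/ln(1+r₁) ≈ 23.39 → 24 more payments.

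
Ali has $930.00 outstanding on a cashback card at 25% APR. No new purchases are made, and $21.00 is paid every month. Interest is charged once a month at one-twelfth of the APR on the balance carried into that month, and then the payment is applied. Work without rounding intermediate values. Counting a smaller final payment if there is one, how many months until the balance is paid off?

Monthly rate r = 25%/12 = 2.08333% = 0.0208333.
Recurrence: B ← B·(1+r) − $21.00.
Month 1: interest $19.38; balance after payment $928.38.
Month 2: interest $19.34; balance after payment $926.72.
Closed form: n = −ln(1 − rB₀/P)/ln(1+r) = −ln(0.077381)/ln(1.02083) ≈ 124.108, so the balance reaches zero during payment 125.

125 payments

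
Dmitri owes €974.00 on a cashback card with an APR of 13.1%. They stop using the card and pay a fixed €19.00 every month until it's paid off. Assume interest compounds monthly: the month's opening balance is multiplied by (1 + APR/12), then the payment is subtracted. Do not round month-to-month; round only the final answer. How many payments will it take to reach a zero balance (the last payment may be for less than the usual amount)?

76 months

Monthly rate r = 13.1%/12 = 1.09167% = 0.0109167.
Recurrence: B ← B·(1+r) − €19.00.
Month 1: interest €10.63; balance after payment €965.63.
Month 2: interest €10.54; balance after payment €957.17.
Closed form: n = −ln(1 − rB₀/P)/ln(1+r) = −ln(0.44038)/ln(1.01092) ≈ 75.535, so the balance reaches zero during payment 76.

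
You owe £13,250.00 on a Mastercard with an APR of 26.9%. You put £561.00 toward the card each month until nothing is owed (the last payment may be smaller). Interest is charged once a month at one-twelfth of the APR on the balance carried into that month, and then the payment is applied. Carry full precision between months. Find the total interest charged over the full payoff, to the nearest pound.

£5,827

Monthly rate r = 26.9%/12 = 2.24167% = 0.0224167.
Payoff takes n = ⌈−ln(1 − rB₀/P)/ln(1+r)⌉ = ⌈34.005⌉ = 35 payments; the last is £2.59.
Total paid = 34·£561.00 + £2.59 = £19,076.59.
Total interest = total paid − principal = £19,076.59 − £13,250.00 = £5,826.59.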